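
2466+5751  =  8217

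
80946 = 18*4497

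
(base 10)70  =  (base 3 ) 2121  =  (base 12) 5a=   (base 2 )1000110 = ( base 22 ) 34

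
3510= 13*270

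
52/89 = 52/89= 0.58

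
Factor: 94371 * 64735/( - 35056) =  - 6109106685/35056 = - 2^( - 4)*3^1*5^1*7^( - 1)*11^2 * 83^1  *  107^1*313^( - 1) *379^1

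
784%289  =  206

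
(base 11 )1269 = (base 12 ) B54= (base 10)1648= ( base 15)74D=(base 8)3160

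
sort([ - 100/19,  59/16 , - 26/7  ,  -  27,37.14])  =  [ - 27,-100/19, -26/7,59/16, 37.14 ]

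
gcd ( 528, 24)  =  24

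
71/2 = 35+1/2 = 35.50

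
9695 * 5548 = 53787860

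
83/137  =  83/137 = 0.61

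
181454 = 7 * 25922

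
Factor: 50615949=3^1*457^1*36919^1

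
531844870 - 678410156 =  - 146565286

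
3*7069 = 21207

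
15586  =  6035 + 9551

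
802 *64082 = 51393764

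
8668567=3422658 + 5245909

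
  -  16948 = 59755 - 76703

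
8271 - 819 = 7452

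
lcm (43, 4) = 172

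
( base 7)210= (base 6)253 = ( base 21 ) 50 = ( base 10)105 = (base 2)1101001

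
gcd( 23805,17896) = 1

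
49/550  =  49/550 = 0.09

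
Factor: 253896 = 2^3*3^1*71^1*149^1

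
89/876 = 89/876=0.10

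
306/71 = 306/71 = 4.31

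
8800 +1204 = 10004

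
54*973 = 52542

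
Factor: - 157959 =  - 3^2*17551^1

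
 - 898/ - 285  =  898/285=   3.15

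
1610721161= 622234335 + 988486826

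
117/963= 13/107 = 0.12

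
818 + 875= 1693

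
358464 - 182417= 176047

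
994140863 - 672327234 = 321813629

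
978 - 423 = 555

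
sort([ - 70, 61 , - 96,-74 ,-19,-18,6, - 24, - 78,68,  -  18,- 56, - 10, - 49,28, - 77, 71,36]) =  [ - 96, - 78,-77,- 74, - 70, - 56, - 49, - 24, - 19, - 18,- 18, - 10, 6,28,36, 61, 68,71 ]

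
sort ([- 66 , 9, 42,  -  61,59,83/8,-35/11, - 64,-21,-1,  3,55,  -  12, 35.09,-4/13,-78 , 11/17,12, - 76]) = [ -78,-76,  -  66,-64 , - 61 ,-21,  -  12, - 35/11 , - 1, - 4/13 , 11/17, 3,9 , 83/8,12 , 35.09,42,55,  59 ] 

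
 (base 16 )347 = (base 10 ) 839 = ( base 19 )263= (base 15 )3AE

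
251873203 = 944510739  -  692637536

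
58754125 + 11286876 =70041001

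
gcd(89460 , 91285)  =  5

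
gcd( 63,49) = 7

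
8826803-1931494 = 6895309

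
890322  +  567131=1457453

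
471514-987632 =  - 516118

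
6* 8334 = 50004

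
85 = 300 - 215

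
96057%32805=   30447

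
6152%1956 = 284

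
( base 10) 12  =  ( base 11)11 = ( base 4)30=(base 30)c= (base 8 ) 14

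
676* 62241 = 42074916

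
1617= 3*539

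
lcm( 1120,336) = 3360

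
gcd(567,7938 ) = 567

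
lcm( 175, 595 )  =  2975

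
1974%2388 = 1974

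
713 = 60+653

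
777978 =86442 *9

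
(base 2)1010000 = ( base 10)80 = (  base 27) 2q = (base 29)2m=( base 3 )2222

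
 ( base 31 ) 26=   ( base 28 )2C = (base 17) 40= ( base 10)68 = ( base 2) 1000100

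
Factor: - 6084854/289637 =- 2^1*617^1*4931^1  *289637^( - 1 ) 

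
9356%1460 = 596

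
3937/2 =3937/2 = 1968.50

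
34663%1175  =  588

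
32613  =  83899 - 51286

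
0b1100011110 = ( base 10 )798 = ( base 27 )12f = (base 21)1H0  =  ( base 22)1e6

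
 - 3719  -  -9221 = 5502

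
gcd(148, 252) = 4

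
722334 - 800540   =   - 78206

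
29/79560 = 29/79560 = 0.00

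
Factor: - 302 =-2^1*151^1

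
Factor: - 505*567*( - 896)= 2^7*3^4*5^1*7^2*101^1 = 256556160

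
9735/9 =1081 + 2/3 = 1081.67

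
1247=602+645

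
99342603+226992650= 326335253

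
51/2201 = 51/2201  =  0.02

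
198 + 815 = 1013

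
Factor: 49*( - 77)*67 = -252791=- 7^3*11^1* 67^1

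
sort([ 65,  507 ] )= [ 65  ,  507] 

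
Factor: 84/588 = 1/7= 7^( - 1)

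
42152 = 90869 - 48717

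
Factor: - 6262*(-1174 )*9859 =2^2*31^1*101^1*587^1*9859^1 = 72479306092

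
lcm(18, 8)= 72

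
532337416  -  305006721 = 227330695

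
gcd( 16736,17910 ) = 2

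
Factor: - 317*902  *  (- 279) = 2^1*3^2*11^1 * 31^1*41^1 * 317^1 =79775586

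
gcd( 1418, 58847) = 709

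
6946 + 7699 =14645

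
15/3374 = 15/3374 = 0.00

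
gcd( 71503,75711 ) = 1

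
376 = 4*94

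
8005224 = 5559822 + 2445402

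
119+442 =561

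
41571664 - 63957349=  - 22385685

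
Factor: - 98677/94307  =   - 101^1*977^1*94307^( - 1)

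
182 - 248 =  - 66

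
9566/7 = 1366+ 4/7 = 1366.57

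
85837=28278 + 57559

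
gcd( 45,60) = 15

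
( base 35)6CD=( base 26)bd9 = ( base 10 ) 7783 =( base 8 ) 17147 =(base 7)31456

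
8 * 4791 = 38328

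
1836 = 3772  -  1936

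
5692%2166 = 1360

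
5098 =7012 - 1914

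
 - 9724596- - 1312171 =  - 8412425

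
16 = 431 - 415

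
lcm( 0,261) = 0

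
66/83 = 66/83 = 0.80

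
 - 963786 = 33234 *( - 29 ) 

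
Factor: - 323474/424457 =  - 394/517 = - 2^1*11^( -1) *47^( - 1)*197^1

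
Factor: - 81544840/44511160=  - 2038621/1112779 =- 13^1*156817^1 *1112779^( - 1 ) 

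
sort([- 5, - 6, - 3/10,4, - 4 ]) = [ - 6,-5, - 4, - 3/10,  4 ]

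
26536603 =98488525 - 71951922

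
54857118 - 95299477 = -40442359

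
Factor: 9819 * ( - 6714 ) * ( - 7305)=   481580415630= 2^1 * 3^5*5^1*373^1*487^1*1091^1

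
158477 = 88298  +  70179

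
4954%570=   394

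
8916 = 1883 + 7033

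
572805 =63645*9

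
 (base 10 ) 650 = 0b1010001010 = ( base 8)1212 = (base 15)2D5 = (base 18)202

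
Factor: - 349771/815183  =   - 19^1*41^1*449^1*659^(-1)*1237^( -1 )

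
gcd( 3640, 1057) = 7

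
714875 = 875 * 817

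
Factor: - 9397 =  -9397^1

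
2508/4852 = 627/1213 = 0.52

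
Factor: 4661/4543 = 7^( - 1) * 11^ ( - 1 )*79^1= 79/77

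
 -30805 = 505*( - 61) 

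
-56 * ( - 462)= 25872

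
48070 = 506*95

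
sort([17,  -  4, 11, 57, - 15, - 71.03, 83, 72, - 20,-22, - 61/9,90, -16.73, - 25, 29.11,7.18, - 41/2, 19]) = [- 71.03, - 25, -22, - 41/2,-20, -16.73, - 15, - 61/9, - 4, 7.18, 11,17, 19, 29.11,57,72, 83,90]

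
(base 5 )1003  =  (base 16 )80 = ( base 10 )128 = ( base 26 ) 4O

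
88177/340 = 88177/340 = 259.34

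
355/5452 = 355/5452 =0.07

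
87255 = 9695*9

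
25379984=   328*77378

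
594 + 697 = 1291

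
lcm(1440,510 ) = 24480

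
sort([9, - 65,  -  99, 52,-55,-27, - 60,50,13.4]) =[ - 99  , - 65, - 60, - 55, - 27, 9, 13.4, 50, 52 ]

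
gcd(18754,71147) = 1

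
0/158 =0=0.00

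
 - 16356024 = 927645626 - 944001650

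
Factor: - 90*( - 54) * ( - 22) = -106920 = - 2^3*3^5*5^1*11^1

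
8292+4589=12881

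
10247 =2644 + 7603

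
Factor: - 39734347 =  - 163^1*243769^1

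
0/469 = 0 = 0.00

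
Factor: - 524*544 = - 285056 = - 2^7*17^1*131^1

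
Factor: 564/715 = 2^2 * 3^1*5^ (-1 )*11^( - 1 )  *  13^( - 1) * 47^1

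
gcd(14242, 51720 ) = 2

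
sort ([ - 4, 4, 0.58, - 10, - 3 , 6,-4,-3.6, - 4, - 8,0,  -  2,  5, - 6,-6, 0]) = [-10, - 8 ,  -  6 ,- 6, - 4,-4, - 4,  -  3.6, - 3, - 2,  0,0, 0.58,4,5, 6]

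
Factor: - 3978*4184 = -16643952 =- 2^4*3^2*13^1*17^1*523^1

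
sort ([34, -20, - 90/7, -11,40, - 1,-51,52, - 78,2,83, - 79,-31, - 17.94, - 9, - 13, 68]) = [-79, - 78, - 51 , - 31, - 20 , -17.94 , - 13,-90/7, - 11 ,- 9, -1,2, 34,  40,  52,  68,83 ]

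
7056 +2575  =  9631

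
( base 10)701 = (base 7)2021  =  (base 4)22331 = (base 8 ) 1275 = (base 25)131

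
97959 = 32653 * 3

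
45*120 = 5400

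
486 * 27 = 13122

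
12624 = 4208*3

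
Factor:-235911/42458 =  - 789/142 = -2^( - 1) * 3^1*71^( - 1)*263^1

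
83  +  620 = 703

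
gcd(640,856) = 8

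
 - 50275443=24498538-74773981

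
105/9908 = 105/9908 = 0.01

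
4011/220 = 18 + 51/220 = 18.23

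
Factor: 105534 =2^1  *  3^2 * 11^1*13^1*41^1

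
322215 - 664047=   -  341832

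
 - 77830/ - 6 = 38915/3 = 12971.67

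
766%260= 246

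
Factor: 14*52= 728= 2^3*7^1*13^1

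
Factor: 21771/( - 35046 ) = -41/66 = -  2^( - 1)*3^ ( - 1)*11^( - 1)*41^1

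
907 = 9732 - 8825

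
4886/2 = 2443 = 2443.00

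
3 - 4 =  - 1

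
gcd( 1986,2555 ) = 1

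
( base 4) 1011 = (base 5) 234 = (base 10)69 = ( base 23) 30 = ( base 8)105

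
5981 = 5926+55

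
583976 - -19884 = 603860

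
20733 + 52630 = 73363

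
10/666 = 5/333 = 0.02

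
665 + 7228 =7893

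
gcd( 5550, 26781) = 3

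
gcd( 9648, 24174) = 18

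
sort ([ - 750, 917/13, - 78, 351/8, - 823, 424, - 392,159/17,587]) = [ - 823, - 750,- 392, - 78, 159/17,351/8, 917/13,424, 587]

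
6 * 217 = 1302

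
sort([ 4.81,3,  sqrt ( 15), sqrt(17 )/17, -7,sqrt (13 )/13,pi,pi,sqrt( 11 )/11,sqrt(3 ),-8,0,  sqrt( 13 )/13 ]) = [ - 8, -7,0, sqrt( 17 )/17, sqrt(13)/13 , sqrt (13 )/13,sqrt( 11)/11,sqrt (3 ),3  ,  pi, pi , sqrt(15 ), 4.81 ] 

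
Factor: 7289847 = 3^2*809983^1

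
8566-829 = 7737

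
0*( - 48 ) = 0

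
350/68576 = 175/34288 = 0.01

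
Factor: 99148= 2^2*7^1* 3541^1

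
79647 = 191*417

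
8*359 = 2872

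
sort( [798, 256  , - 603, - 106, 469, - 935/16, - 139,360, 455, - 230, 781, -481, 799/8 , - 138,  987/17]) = [ - 603,-481, - 230,- 139 , - 138, - 106,-935/16, 987/17,  799/8, 256, 360,455, 469, 781, 798 ] 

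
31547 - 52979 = -21432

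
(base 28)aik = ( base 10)8364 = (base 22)h64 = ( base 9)12423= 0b10000010101100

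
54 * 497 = 26838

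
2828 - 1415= 1413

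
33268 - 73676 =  -40408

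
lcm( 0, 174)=0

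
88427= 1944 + 86483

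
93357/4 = 23339 + 1/4 = 23339.25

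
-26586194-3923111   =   - 30509305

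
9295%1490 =355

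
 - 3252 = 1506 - 4758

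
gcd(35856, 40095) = 27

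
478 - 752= - 274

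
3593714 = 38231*94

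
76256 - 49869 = 26387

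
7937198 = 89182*89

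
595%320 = 275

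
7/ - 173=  - 7/173 = - 0.04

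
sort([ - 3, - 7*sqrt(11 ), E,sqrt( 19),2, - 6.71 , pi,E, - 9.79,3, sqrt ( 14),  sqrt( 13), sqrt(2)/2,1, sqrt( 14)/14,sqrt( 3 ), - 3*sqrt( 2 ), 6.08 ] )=[ - 7*sqrt(11 ), - 9.79,  -  6.71, - 3*sqrt( 2), - 3,sqrt( 14 )/14,sqrt( 2)/2, 1, sqrt ( 3),2,E,E,3 , pi,sqrt( 13),sqrt(14),sqrt( 19 ), 6.08]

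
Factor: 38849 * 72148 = 2802877652 =2^2*17^1*53^1*733^1*1061^1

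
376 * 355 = 133480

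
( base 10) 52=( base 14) 3a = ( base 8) 64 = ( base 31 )1l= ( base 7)103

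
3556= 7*508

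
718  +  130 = 848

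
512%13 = 5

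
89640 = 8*11205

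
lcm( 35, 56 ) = 280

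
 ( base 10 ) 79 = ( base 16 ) 4F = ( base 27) 2P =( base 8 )117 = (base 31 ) 2H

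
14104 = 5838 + 8266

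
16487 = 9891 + 6596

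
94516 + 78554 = 173070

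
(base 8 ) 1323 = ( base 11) 5a8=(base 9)883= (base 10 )723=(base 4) 23103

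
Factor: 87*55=3^1*5^1*11^1*29^1 = 4785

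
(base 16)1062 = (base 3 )12202100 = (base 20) a9e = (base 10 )4194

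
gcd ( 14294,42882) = 14294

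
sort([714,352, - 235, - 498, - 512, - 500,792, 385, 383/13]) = [ - 512, - 500, - 498, - 235, 383/13, 352, 385, 714, 792 ] 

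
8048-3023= 5025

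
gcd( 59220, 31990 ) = 70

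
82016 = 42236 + 39780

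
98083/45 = 98083/45 = 2179.62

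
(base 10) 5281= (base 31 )5fb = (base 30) 5q1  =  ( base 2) 1010010100001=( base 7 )21253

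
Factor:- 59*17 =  - 17^1*59^1 = - 1003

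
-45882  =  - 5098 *9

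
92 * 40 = 3680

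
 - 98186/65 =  - 98186/65= -1510.55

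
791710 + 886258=1677968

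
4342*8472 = 36785424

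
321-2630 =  - 2309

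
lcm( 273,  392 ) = 15288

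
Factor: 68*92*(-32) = -2^9*17^1*23^1 = -200192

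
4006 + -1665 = 2341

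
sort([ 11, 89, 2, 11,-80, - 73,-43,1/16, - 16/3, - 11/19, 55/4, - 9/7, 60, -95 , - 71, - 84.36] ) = [ - 95 , - 84.36, - 80 , - 73, - 71, - 43,-16/3,-9/7,-11/19, 1/16, 2, 11,11, 55/4,60,89]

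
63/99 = 7/11 = 0.64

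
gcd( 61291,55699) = 1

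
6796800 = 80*84960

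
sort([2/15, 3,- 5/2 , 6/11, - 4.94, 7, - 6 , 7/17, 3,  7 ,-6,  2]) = [ - 6, - 6, - 4.94, - 5/2, 2/15  ,  7/17,6/11,  2, 3,3, 7,7 ]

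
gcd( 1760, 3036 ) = 44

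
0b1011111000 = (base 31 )og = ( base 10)760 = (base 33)n1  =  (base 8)1370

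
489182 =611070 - 121888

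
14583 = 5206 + 9377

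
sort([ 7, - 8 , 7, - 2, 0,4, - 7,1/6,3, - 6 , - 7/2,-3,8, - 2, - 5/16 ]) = [ - 8, - 7,-6,-7/2  , - 3,  -  2, - 2, - 5/16, 0,1/6,  3,  4,  7,7, 8]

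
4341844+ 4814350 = 9156194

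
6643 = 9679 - 3036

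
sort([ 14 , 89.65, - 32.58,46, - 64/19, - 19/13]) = [ - 32.58 ,-64/19, - 19/13, 14,46,89.65 ]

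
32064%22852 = 9212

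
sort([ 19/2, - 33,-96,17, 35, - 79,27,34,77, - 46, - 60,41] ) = [ - 96, - 79, - 60,-46, - 33, 19/2,  17 , 27, 34, 35, 41,77]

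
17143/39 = 439+22/39  =  439.56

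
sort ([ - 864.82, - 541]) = [ - 864.82,  -  541 ]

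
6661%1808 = 1237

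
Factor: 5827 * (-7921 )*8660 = -399708076220 = - 2^2 * 5^1 * 89^2*433^1*5827^1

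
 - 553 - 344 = -897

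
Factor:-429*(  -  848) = 363792 = 2^4*3^1*11^1*13^1*53^1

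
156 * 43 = 6708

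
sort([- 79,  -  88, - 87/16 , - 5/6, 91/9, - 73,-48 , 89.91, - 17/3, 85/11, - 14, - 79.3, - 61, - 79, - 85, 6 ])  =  [ - 88, - 85, - 79.3, - 79,  -  79, - 73, - 61, - 48 , - 14, - 17/3, - 87/16, - 5/6,6, 85/11, 91/9, 89.91]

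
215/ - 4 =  - 215/4  =  - 53.75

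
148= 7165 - 7017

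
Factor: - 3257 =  - 3257^1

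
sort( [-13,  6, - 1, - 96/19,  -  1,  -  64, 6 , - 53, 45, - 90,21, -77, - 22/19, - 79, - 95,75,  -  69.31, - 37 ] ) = [- 95,  -  90,  -  79 ,  -  77,-69.31, - 64, - 53, - 37 , - 13, - 96/19,-22/19, - 1, - 1,6, 6,21,45,75 ] 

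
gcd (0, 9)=9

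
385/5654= 35/514 = 0.07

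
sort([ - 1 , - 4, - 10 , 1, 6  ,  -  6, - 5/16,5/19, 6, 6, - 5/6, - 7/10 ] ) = [ - 10 , - 6, - 4, - 1, - 5/6 , - 7/10 , - 5/16, 5/19 , 1,  6,  6,6 ]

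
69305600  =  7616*9100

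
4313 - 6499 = - 2186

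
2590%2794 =2590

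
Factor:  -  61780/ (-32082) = 30890/16041 = 2^1*3^(-1)*5^1*3089^1*5347^( - 1) 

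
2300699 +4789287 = 7089986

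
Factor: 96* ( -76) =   -  2^7*3^1*19^1 = - 7296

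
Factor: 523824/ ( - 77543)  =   - 2^4 * 3^1*7^1 * 1559^1 * 77543^ ( - 1 ) 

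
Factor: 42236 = 2^2*10559^1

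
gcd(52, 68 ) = 4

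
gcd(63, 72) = 9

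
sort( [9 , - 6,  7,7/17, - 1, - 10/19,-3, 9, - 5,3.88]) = [ - 6, - 5, - 3,-1, - 10/19, 7/17,3.88,7, 9, 9 ] 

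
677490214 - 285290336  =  392199878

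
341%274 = 67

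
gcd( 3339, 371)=371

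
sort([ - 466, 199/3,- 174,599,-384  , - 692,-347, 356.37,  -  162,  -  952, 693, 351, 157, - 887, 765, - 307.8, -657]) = [  -  952,  -  887,  -  692, - 657, - 466,  -  384  ,  -  347,- 307.8, - 174 , -162 , 199/3, 157, 351, 356.37,599,693,765] 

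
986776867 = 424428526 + 562348341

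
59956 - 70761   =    -  10805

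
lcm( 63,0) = 0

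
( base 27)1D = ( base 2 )101000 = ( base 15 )2A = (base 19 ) 22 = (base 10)40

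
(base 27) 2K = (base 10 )74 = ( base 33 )28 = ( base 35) 24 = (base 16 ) 4A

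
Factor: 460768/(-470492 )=-2^3*7^1 *11^1 * 17^ ( - 1 )*37^(  -  1 )=-  616/629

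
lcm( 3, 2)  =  6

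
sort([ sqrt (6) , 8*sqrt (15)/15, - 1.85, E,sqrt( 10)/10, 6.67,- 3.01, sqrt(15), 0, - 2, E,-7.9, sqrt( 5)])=[- 7.9,-3.01, - 2, - 1.85,0, sqrt(10 )/10, 8*sqrt( 15 ) /15, sqrt(5),sqrt( 6), E, E,  sqrt( 15 ),6.67] 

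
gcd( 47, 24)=1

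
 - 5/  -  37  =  5/37= 0.14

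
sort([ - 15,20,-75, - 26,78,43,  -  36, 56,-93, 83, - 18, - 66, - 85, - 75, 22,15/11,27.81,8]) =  [-93, - 85, - 75,  -  75, - 66, - 36, - 26, - 18, - 15 , 15/11,8, 20,22 , 27.81, 43,56,78,83 ]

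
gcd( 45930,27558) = 9186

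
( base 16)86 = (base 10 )134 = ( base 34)3W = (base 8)206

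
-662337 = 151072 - 813409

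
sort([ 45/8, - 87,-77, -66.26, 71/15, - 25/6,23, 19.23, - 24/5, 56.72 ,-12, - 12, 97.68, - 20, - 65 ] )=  [ - 87,-77,-66.26, - 65,  -  20, - 12, - 12, - 24/5, - 25/6 , 71/15, 45/8, 19.23, 23, 56.72, 97.68 ]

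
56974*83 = 4728842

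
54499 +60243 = 114742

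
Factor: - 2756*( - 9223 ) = 25418588 = 2^2*13^1 * 23^1*53^1*401^1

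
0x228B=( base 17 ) 1da3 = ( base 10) 8843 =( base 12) 514b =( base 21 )K12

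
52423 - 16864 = 35559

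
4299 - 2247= 2052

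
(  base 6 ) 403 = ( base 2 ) 10010011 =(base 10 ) 147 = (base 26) 5H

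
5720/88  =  65  =  65.00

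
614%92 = 62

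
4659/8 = 4659/8 = 582.38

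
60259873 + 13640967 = 73900840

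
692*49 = 33908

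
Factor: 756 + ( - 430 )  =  326 = 2^1*163^1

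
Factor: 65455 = 5^1*13^1*19^1*53^1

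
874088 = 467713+406375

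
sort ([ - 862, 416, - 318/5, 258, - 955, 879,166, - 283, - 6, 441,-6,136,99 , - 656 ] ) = [ - 955, - 862 ,- 656, - 283, - 318/5, - 6, - 6 , 99,136 , 166 , 258, 416 , 441,879 ] 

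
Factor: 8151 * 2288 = 2^4 * 3^1*11^2 * 13^2*19^1 = 18649488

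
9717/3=3239=3239.00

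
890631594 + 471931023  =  1362562617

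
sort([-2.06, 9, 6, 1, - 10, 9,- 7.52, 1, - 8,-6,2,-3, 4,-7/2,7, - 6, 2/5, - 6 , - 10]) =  [ - 10,  -  10, - 8, - 7.52 , - 6, - 6,-6 , - 7/2, -3, - 2.06,2/5, 1, 1 , 2, 4 , 6, 7,9,9]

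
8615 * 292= 2515580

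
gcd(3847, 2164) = 1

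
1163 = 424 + 739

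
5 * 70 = 350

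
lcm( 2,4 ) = 4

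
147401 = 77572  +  69829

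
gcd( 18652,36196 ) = 4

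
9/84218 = 9/84218 = 0.00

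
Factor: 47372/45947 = 2^2*11^(  -  1)*13^1 * 911^1*4177^(-1)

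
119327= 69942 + 49385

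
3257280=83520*39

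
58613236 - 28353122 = 30260114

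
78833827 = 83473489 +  - 4639662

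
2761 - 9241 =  - 6480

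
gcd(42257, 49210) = 1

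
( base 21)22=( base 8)54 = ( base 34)1a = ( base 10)44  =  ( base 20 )24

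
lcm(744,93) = 744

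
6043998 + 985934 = 7029932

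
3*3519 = 10557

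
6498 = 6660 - 162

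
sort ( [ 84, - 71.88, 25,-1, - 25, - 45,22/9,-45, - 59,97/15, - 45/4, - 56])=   [ -71.88,  -  59  , - 56, - 45, - 45, - 25, - 45/4, - 1,22/9,97/15,25,84]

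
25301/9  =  25301/9 = 2811.22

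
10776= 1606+9170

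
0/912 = 0 = 0.00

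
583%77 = 44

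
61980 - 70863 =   -  8883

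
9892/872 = 11 + 75/218 = 11.34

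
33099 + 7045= 40144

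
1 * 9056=9056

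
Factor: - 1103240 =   -  2^3 *5^1*27581^1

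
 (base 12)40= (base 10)48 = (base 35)1d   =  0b110000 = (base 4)300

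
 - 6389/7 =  - 6389/7 = - 912.71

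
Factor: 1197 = 3^2*7^1*19^1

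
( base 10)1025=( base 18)32H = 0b10000000001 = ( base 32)101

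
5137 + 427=5564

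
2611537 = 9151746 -6540209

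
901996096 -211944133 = 690051963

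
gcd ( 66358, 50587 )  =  1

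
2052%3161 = 2052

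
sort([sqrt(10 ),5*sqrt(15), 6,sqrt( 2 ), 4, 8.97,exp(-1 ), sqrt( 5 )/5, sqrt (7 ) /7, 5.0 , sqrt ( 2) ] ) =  [ exp( - 1), sqrt( 7)/7, sqrt (5)/5,sqrt( 2 ),sqrt(2),  sqrt(10 ), 4,  5.0,6 , 8.97,5 * sqrt( 15)]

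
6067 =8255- 2188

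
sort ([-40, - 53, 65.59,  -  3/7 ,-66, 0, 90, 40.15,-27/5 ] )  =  [ - 66,-53, - 40, - 27/5, - 3/7, 0, 40.15, 65.59,90 ] 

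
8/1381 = 8/1381 = 0.01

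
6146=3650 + 2496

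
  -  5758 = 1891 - 7649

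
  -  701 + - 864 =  - 1565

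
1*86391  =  86391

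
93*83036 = 7722348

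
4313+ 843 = 5156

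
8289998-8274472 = 15526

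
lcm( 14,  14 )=14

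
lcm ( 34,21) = 714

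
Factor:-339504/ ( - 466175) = 2^4*3^1 * 5^( - 2) * 11^1*29^( - 1 ) = 528/725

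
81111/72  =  27037/24 = 1126.54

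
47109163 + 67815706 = 114924869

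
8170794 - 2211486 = 5959308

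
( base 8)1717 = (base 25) 1E0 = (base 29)14i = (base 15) 450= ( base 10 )975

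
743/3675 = 743/3675=0.20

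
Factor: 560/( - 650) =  - 2^3 * 5^( - 1 )*7^1*13^( - 1) = - 56/65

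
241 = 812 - 571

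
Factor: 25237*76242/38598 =320686559/6433  =  7^ ( -1 )*97^1*131^1*919^( - 1) * 25237^1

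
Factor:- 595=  - 5^1*7^1 * 17^1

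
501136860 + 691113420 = 1192250280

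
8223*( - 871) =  - 7162233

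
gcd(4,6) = 2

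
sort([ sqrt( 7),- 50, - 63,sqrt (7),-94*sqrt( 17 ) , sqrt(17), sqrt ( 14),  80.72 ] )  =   [ -94*sqrt(17 ),  -  63,  -  50, sqrt( 7), sqrt( 7), sqrt(14),sqrt( 17), 80.72 ] 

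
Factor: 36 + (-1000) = - 2^2 * 241^1  =  - 964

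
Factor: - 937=- 937^1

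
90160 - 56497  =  33663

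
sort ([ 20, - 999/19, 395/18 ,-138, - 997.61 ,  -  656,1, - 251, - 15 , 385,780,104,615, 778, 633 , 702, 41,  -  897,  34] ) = [-997.61 , - 897, - 656, - 251, - 138, - 999/19,-15,  1,20 , 395/18, 34,41,104 , 385, 615,633,  702,778,780 ]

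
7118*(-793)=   -  5644574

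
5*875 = 4375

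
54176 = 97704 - 43528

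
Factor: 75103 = 7^1*10729^1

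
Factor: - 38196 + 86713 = 7^1*29^1*239^1 = 48517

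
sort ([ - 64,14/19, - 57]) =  [-64, - 57,14/19] 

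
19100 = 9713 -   -  9387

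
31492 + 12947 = 44439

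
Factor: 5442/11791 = 2^1*3^1 * 13^(-1)= 6/13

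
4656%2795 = 1861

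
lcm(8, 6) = 24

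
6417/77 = 6417/77  =  83.34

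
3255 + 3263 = 6518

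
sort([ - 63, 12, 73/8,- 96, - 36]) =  [ - 96, - 63,- 36,73/8, 12]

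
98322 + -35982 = 62340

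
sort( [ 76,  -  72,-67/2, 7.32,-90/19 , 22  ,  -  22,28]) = [  -  72, - 67/2,  -  22, - 90/19, 7.32, 22,28, 76] 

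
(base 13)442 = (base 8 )1332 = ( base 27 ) 101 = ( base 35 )KU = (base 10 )730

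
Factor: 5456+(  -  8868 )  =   - 2^2*853^1  =  - 3412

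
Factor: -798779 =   -  17^1*19^1*2473^1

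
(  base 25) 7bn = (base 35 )3si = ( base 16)1241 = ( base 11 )3569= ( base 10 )4673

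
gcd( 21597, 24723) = 3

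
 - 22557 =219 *( - 103 )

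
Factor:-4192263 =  - 3^3*155269^1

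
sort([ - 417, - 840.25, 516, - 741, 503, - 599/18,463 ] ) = [- 840.25, - 741,  -  417,- 599/18, 463, 503,516] 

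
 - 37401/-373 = 100 + 101/373 = 100.27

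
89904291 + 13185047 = 103089338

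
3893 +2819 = 6712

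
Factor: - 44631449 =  - 137^1*325777^1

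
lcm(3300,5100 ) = 56100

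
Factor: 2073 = 3^1*691^1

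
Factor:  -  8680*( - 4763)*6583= 2^3*5^1*7^1*11^1*29^1 * 31^1*227^1*433^1 = 272159915720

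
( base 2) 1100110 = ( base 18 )5c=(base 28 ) 3I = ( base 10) 102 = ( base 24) 46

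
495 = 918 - 423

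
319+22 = 341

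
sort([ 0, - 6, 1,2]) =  [ - 6,0, 1, 2 ]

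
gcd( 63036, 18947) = 1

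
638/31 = 638/31= 20.58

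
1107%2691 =1107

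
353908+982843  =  1336751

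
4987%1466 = 589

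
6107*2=12214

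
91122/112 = 45561/56 = 813.59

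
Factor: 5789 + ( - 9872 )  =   - 3^1 *1361^1= -  4083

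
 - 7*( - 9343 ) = 65401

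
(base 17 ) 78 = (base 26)4n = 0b1111111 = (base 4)1333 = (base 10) 127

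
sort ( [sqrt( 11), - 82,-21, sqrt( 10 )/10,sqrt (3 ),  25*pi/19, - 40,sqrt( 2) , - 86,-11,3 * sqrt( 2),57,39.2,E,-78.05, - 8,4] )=[ - 86, - 82, - 78.05, - 40,  -  21, - 11, - 8 , sqrt( 10 )/10,sqrt(2),sqrt( 3), E,sqrt( 11 ),4,25*pi/19,3*sqrt( 2 ), 39.2, 57] 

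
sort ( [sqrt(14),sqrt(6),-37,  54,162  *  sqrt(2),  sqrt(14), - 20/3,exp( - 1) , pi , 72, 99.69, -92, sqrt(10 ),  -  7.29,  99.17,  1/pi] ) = [ - 92, - 37, - 7.29,-20/3,1/pi,exp( - 1) , sqrt( 6),pi,  sqrt( 10), sqrt(14),  sqrt(14),54,72, 99.17,99.69,  162*sqrt(2)] 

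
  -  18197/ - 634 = 28 + 445/634 =28.70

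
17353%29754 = 17353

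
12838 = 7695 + 5143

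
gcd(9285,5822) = 1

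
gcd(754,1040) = 26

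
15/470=3/94 = 0.03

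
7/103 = 7/103 = 0.07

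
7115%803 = 691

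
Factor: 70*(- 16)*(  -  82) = 2^6*5^1*7^1*41^1= 91840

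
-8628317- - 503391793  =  494763476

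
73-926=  - 853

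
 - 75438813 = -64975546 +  - 10463267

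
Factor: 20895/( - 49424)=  - 2^( - 4)*3^1*5^1 * 7^1*199^1*3089^(  -  1 )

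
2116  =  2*1058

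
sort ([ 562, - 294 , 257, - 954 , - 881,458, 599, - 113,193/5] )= [  -  954, - 881, - 294, - 113, 193/5,257,458,562,599]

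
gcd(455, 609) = 7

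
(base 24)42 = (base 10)98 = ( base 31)35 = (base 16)62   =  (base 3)10122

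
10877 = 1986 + 8891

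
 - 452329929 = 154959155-607289084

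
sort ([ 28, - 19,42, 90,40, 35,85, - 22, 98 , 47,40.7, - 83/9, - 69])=[ - 69, - 22 , - 19,  -  83/9, 28, 35 , 40, 40.7,42, 47,85, 90,98 ]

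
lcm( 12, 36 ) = 36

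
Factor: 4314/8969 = 2^1*3^1*719^1*8969^(  -  1 ) 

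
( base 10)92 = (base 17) 57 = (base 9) 112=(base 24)3K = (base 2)1011100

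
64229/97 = 662 + 15/97 = 662.15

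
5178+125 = 5303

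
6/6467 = 6/6467 = 0.00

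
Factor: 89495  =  5^1*7^1 * 2557^1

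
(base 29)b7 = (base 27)c2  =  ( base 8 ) 506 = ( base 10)326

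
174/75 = 58/25 =2.32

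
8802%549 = 18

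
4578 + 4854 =9432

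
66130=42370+23760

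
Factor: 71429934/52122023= 2^1*3^1*71^( - 1 )*734113^( - 1 )*11904989^1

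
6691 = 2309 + 4382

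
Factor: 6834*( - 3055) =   -  20877870 = - 2^1 * 3^1*5^1*13^1*17^1*47^1*67^1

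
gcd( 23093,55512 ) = 1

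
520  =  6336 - 5816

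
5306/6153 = 758/879= 0.86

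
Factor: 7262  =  2^1*3631^1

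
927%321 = 285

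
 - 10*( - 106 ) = 1060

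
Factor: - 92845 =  - 5^1*31^1*599^1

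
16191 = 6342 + 9849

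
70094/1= 70094 = 70094.00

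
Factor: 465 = 3^1*5^1*31^1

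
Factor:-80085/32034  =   - 2^( - 1 )*5^1 = - 5/2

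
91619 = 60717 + 30902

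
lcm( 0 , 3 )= 0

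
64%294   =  64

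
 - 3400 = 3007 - 6407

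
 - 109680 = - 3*36560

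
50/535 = 10/107 = 0.09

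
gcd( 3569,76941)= 83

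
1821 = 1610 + 211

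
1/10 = 1/10 = 0.10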